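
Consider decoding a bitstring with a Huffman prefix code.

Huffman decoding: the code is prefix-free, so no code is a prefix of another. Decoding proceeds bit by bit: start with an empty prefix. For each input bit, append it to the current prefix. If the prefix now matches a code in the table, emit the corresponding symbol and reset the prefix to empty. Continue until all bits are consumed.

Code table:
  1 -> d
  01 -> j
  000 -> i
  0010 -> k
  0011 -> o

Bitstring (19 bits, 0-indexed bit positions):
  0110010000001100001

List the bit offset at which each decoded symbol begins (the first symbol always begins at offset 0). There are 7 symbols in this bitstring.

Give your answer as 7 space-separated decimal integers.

Bit 0: prefix='0' (no match yet)
Bit 1: prefix='01' -> emit 'j', reset
Bit 2: prefix='1' -> emit 'd', reset
Bit 3: prefix='0' (no match yet)
Bit 4: prefix='00' (no match yet)
Bit 5: prefix='001' (no match yet)
Bit 6: prefix='0010' -> emit 'k', reset
Bit 7: prefix='0' (no match yet)
Bit 8: prefix='00' (no match yet)
Bit 9: prefix='000' -> emit 'i', reset
Bit 10: prefix='0' (no match yet)
Bit 11: prefix='00' (no match yet)
Bit 12: prefix='001' (no match yet)
Bit 13: prefix='0011' -> emit 'o', reset
Bit 14: prefix='0' (no match yet)
Bit 15: prefix='00' (no match yet)
Bit 16: prefix='000' -> emit 'i', reset
Bit 17: prefix='0' (no match yet)
Bit 18: prefix='01' -> emit 'j', reset

Answer: 0 2 3 7 10 14 17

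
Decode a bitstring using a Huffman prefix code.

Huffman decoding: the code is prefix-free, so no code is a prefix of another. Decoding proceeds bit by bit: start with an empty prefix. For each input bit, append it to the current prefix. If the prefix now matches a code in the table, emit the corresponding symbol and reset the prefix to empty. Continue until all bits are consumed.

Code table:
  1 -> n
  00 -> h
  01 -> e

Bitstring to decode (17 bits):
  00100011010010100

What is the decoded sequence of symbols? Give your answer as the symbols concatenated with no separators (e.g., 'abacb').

Answer: hnhenehneh

Derivation:
Bit 0: prefix='0' (no match yet)
Bit 1: prefix='00' -> emit 'h', reset
Bit 2: prefix='1' -> emit 'n', reset
Bit 3: prefix='0' (no match yet)
Bit 4: prefix='00' -> emit 'h', reset
Bit 5: prefix='0' (no match yet)
Bit 6: prefix='01' -> emit 'e', reset
Bit 7: prefix='1' -> emit 'n', reset
Bit 8: prefix='0' (no match yet)
Bit 9: prefix='01' -> emit 'e', reset
Bit 10: prefix='0' (no match yet)
Bit 11: prefix='00' -> emit 'h', reset
Bit 12: prefix='1' -> emit 'n', reset
Bit 13: prefix='0' (no match yet)
Bit 14: prefix='01' -> emit 'e', reset
Bit 15: prefix='0' (no match yet)
Bit 16: prefix='00' -> emit 'h', reset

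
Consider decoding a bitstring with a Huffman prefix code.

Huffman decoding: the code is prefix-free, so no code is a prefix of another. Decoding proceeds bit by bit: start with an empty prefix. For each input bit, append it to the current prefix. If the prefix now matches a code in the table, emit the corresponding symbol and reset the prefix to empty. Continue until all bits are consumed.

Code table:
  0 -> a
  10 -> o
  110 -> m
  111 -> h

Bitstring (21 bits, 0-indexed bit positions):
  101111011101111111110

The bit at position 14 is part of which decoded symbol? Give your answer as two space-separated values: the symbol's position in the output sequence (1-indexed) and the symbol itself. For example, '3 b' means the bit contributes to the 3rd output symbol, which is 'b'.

Answer: 7 h

Derivation:
Bit 0: prefix='1' (no match yet)
Bit 1: prefix='10' -> emit 'o', reset
Bit 2: prefix='1' (no match yet)
Bit 3: prefix='11' (no match yet)
Bit 4: prefix='111' -> emit 'h', reset
Bit 5: prefix='1' (no match yet)
Bit 6: prefix='10' -> emit 'o', reset
Bit 7: prefix='1' (no match yet)
Bit 8: prefix='11' (no match yet)
Bit 9: prefix='111' -> emit 'h', reset
Bit 10: prefix='0' -> emit 'a', reset
Bit 11: prefix='1' (no match yet)
Bit 12: prefix='11' (no match yet)
Bit 13: prefix='111' -> emit 'h', reset
Bit 14: prefix='1' (no match yet)
Bit 15: prefix='11' (no match yet)
Bit 16: prefix='111' -> emit 'h', reset
Bit 17: prefix='1' (no match yet)
Bit 18: prefix='11' (no match yet)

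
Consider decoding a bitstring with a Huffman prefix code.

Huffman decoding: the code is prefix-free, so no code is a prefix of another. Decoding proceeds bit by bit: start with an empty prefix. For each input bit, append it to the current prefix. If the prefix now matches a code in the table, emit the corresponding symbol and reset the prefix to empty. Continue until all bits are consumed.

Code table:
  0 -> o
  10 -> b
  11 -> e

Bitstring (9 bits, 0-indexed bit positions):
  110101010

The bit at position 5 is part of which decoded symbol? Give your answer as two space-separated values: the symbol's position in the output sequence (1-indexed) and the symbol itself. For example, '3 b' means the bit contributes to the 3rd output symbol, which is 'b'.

Answer: 4 b

Derivation:
Bit 0: prefix='1' (no match yet)
Bit 1: prefix='11' -> emit 'e', reset
Bit 2: prefix='0' -> emit 'o', reset
Bit 3: prefix='1' (no match yet)
Bit 4: prefix='10' -> emit 'b', reset
Bit 5: prefix='1' (no match yet)
Bit 6: prefix='10' -> emit 'b', reset
Bit 7: prefix='1' (no match yet)
Bit 8: prefix='10' -> emit 'b', reset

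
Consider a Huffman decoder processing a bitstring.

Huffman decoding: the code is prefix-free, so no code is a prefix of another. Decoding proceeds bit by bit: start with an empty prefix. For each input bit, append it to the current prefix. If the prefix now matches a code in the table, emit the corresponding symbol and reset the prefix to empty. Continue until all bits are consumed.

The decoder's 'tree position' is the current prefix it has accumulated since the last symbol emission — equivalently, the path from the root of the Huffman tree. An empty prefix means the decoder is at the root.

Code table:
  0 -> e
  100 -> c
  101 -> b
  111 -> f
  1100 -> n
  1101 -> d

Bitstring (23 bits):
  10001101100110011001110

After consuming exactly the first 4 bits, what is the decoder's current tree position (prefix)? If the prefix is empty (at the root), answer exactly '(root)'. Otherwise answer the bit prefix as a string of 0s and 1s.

Bit 0: prefix='1' (no match yet)
Bit 1: prefix='10' (no match yet)
Bit 2: prefix='100' -> emit 'c', reset
Bit 3: prefix='0' -> emit 'e', reset

Answer: (root)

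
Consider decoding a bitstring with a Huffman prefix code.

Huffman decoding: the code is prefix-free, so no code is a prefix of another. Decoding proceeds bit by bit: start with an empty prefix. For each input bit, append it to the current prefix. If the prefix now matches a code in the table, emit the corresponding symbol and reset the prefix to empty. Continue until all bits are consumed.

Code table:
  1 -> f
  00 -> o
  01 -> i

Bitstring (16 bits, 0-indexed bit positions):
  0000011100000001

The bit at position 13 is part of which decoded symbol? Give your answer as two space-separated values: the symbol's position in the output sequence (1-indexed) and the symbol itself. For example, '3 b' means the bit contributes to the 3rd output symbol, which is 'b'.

Bit 0: prefix='0' (no match yet)
Bit 1: prefix='00' -> emit 'o', reset
Bit 2: prefix='0' (no match yet)
Bit 3: prefix='00' -> emit 'o', reset
Bit 4: prefix='0' (no match yet)
Bit 5: prefix='01' -> emit 'i', reset
Bit 6: prefix='1' -> emit 'f', reset
Bit 7: prefix='1' -> emit 'f', reset
Bit 8: prefix='0' (no match yet)
Bit 9: prefix='00' -> emit 'o', reset
Bit 10: prefix='0' (no match yet)
Bit 11: prefix='00' -> emit 'o', reset
Bit 12: prefix='0' (no match yet)
Bit 13: prefix='00' -> emit 'o', reset
Bit 14: prefix='0' (no match yet)
Bit 15: prefix='01' -> emit 'i', reset

Answer: 8 o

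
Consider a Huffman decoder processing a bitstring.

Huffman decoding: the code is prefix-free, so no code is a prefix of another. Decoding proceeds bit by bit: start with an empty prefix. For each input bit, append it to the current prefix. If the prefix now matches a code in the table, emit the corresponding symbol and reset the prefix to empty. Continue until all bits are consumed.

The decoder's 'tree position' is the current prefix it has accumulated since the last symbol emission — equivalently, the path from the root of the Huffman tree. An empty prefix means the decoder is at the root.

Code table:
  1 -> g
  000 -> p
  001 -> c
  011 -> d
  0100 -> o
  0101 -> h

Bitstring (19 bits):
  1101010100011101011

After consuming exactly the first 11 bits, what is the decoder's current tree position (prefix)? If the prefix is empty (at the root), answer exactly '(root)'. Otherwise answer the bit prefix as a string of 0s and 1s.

Bit 0: prefix='1' -> emit 'g', reset
Bit 1: prefix='1' -> emit 'g', reset
Bit 2: prefix='0' (no match yet)
Bit 3: prefix='01' (no match yet)
Bit 4: prefix='010' (no match yet)
Bit 5: prefix='0101' -> emit 'h', reset
Bit 6: prefix='0' (no match yet)
Bit 7: prefix='01' (no match yet)
Bit 8: prefix='010' (no match yet)
Bit 9: prefix='0100' -> emit 'o', reset
Bit 10: prefix='0' (no match yet)

Answer: 0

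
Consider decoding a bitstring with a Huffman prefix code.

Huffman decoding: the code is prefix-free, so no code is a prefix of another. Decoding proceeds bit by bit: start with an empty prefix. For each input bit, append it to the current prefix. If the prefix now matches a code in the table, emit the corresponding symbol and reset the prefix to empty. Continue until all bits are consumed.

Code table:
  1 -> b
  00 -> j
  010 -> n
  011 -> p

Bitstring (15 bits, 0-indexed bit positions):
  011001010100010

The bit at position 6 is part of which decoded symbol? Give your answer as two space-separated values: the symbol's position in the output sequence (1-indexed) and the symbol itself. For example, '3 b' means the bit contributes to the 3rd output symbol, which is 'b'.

Bit 0: prefix='0' (no match yet)
Bit 1: prefix='01' (no match yet)
Bit 2: prefix='011' -> emit 'p', reset
Bit 3: prefix='0' (no match yet)
Bit 4: prefix='00' -> emit 'j', reset
Bit 5: prefix='1' -> emit 'b', reset
Bit 6: prefix='0' (no match yet)
Bit 7: prefix='01' (no match yet)
Bit 8: prefix='010' -> emit 'n', reset
Bit 9: prefix='1' -> emit 'b', reset
Bit 10: prefix='0' (no match yet)

Answer: 4 n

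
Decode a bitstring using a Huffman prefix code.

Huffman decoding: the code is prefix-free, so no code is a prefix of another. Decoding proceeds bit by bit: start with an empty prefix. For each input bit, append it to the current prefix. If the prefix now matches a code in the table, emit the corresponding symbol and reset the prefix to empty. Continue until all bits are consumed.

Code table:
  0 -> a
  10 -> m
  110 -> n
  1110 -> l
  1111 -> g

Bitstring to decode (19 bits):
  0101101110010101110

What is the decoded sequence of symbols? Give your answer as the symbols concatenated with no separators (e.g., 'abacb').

Answer: amnlamml

Derivation:
Bit 0: prefix='0' -> emit 'a', reset
Bit 1: prefix='1' (no match yet)
Bit 2: prefix='10' -> emit 'm', reset
Bit 3: prefix='1' (no match yet)
Bit 4: prefix='11' (no match yet)
Bit 5: prefix='110' -> emit 'n', reset
Bit 6: prefix='1' (no match yet)
Bit 7: prefix='11' (no match yet)
Bit 8: prefix='111' (no match yet)
Bit 9: prefix='1110' -> emit 'l', reset
Bit 10: prefix='0' -> emit 'a', reset
Bit 11: prefix='1' (no match yet)
Bit 12: prefix='10' -> emit 'm', reset
Bit 13: prefix='1' (no match yet)
Bit 14: prefix='10' -> emit 'm', reset
Bit 15: prefix='1' (no match yet)
Bit 16: prefix='11' (no match yet)
Bit 17: prefix='111' (no match yet)
Bit 18: prefix='1110' -> emit 'l', reset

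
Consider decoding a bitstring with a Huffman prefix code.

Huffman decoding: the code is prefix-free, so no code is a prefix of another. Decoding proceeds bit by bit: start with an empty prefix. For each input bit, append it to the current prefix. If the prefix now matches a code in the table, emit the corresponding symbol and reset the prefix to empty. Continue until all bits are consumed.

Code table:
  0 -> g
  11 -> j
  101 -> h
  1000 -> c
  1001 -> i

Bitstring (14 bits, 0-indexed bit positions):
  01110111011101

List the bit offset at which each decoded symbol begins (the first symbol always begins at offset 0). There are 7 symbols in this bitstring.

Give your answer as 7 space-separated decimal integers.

Answer: 0 1 3 6 8 9 11

Derivation:
Bit 0: prefix='0' -> emit 'g', reset
Bit 1: prefix='1' (no match yet)
Bit 2: prefix='11' -> emit 'j', reset
Bit 3: prefix='1' (no match yet)
Bit 4: prefix='10' (no match yet)
Bit 5: prefix='101' -> emit 'h', reset
Bit 6: prefix='1' (no match yet)
Bit 7: prefix='11' -> emit 'j', reset
Bit 8: prefix='0' -> emit 'g', reset
Bit 9: prefix='1' (no match yet)
Bit 10: prefix='11' -> emit 'j', reset
Bit 11: prefix='1' (no match yet)
Bit 12: prefix='10' (no match yet)
Bit 13: prefix='101' -> emit 'h', reset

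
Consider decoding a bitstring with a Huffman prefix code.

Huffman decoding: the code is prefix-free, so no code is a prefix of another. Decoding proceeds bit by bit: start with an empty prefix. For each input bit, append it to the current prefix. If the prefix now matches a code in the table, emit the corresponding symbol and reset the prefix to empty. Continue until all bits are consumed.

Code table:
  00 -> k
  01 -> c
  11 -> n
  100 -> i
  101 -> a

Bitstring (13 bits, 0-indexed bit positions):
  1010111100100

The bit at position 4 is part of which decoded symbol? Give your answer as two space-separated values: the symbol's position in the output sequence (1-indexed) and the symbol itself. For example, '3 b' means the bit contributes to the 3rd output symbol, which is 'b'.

Bit 0: prefix='1' (no match yet)
Bit 1: prefix='10' (no match yet)
Bit 2: prefix='101' -> emit 'a', reset
Bit 3: prefix='0' (no match yet)
Bit 4: prefix='01' -> emit 'c', reset
Bit 5: prefix='1' (no match yet)
Bit 6: prefix='11' -> emit 'n', reset
Bit 7: prefix='1' (no match yet)
Bit 8: prefix='10' (no match yet)

Answer: 2 c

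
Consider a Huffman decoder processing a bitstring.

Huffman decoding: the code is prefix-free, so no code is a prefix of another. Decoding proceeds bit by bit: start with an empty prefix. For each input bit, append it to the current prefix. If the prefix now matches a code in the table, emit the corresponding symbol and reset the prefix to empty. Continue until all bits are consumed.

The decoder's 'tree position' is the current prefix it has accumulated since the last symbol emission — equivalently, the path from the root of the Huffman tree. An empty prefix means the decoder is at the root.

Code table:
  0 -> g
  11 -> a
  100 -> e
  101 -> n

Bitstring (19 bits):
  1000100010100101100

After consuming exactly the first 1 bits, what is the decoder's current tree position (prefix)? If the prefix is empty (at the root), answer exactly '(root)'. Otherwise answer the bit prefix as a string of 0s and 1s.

Answer: 1

Derivation:
Bit 0: prefix='1' (no match yet)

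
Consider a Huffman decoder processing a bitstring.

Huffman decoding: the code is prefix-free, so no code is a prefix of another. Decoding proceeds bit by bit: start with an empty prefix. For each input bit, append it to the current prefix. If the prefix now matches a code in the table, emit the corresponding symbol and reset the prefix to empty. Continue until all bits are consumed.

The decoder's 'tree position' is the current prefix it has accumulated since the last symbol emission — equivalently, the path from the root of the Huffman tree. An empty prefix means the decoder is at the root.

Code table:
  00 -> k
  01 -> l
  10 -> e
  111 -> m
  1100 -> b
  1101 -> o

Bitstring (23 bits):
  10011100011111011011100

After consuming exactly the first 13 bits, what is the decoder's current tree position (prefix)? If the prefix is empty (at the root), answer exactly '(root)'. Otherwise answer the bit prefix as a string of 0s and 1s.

Bit 0: prefix='1' (no match yet)
Bit 1: prefix='10' -> emit 'e', reset
Bit 2: prefix='0' (no match yet)
Bit 3: prefix='01' -> emit 'l', reset
Bit 4: prefix='1' (no match yet)
Bit 5: prefix='11' (no match yet)
Bit 6: prefix='110' (no match yet)
Bit 7: prefix='1100' -> emit 'b', reset
Bit 8: prefix='0' (no match yet)
Bit 9: prefix='01' -> emit 'l', reset
Bit 10: prefix='1' (no match yet)
Bit 11: prefix='11' (no match yet)
Bit 12: prefix='111' -> emit 'm', reset

Answer: (root)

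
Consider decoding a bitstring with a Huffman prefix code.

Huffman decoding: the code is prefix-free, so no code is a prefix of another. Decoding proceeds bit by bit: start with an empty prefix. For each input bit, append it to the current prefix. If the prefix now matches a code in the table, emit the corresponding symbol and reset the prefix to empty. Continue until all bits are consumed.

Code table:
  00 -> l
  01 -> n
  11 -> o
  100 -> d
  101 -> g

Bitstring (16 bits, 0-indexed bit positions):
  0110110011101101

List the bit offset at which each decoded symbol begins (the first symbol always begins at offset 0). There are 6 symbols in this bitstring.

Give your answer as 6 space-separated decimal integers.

Answer: 0 2 5 8 10 13

Derivation:
Bit 0: prefix='0' (no match yet)
Bit 1: prefix='01' -> emit 'n', reset
Bit 2: prefix='1' (no match yet)
Bit 3: prefix='10' (no match yet)
Bit 4: prefix='101' -> emit 'g', reset
Bit 5: prefix='1' (no match yet)
Bit 6: prefix='10' (no match yet)
Bit 7: prefix='100' -> emit 'd', reset
Bit 8: prefix='1' (no match yet)
Bit 9: prefix='11' -> emit 'o', reset
Bit 10: prefix='1' (no match yet)
Bit 11: prefix='10' (no match yet)
Bit 12: prefix='101' -> emit 'g', reset
Bit 13: prefix='1' (no match yet)
Bit 14: prefix='10' (no match yet)
Bit 15: prefix='101' -> emit 'g', reset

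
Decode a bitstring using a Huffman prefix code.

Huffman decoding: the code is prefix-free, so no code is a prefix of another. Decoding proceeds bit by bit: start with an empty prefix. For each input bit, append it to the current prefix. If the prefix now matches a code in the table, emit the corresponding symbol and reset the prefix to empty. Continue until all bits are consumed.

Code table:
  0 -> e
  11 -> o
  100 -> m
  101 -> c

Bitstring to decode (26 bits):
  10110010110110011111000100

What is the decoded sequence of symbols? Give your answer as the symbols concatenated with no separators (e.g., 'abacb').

Bit 0: prefix='1' (no match yet)
Bit 1: prefix='10' (no match yet)
Bit 2: prefix='101' -> emit 'c', reset
Bit 3: prefix='1' (no match yet)
Bit 4: prefix='10' (no match yet)
Bit 5: prefix='100' -> emit 'm', reset
Bit 6: prefix='1' (no match yet)
Bit 7: prefix='10' (no match yet)
Bit 8: prefix='101' -> emit 'c', reset
Bit 9: prefix='1' (no match yet)
Bit 10: prefix='10' (no match yet)
Bit 11: prefix='101' -> emit 'c', reset
Bit 12: prefix='1' (no match yet)
Bit 13: prefix='10' (no match yet)
Bit 14: prefix='100' -> emit 'm', reset
Bit 15: prefix='1' (no match yet)
Bit 16: prefix='11' -> emit 'o', reset
Bit 17: prefix='1' (no match yet)
Bit 18: prefix='11' -> emit 'o', reset
Bit 19: prefix='1' (no match yet)
Bit 20: prefix='10' (no match yet)
Bit 21: prefix='100' -> emit 'm', reset
Bit 22: prefix='0' -> emit 'e', reset
Bit 23: prefix='1' (no match yet)
Bit 24: prefix='10' (no match yet)
Bit 25: prefix='100' -> emit 'm', reset

Answer: cmccmoomem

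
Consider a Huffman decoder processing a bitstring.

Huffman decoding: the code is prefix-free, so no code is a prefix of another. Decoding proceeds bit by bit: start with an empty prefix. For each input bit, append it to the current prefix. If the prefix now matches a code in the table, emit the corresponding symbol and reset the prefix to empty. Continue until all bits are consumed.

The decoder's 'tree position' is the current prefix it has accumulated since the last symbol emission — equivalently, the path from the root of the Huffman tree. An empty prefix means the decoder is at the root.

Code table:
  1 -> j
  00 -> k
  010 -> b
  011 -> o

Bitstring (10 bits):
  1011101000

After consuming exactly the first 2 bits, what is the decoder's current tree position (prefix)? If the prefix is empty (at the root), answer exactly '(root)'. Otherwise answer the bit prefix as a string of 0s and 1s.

Answer: 0

Derivation:
Bit 0: prefix='1' -> emit 'j', reset
Bit 1: prefix='0' (no match yet)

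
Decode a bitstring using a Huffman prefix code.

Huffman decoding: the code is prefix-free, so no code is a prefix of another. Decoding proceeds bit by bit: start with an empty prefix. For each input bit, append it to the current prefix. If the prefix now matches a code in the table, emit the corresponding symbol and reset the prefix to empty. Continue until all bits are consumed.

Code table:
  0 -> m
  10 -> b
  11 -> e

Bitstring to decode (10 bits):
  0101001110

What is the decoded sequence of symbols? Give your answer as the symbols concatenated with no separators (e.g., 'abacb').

Answer: mbbmeb

Derivation:
Bit 0: prefix='0' -> emit 'm', reset
Bit 1: prefix='1' (no match yet)
Bit 2: prefix='10' -> emit 'b', reset
Bit 3: prefix='1' (no match yet)
Bit 4: prefix='10' -> emit 'b', reset
Bit 5: prefix='0' -> emit 'm', reset
Bit 6: prefix='1' (no match yet)
Bit 7: prefix='11' -> emit 'e', reset
Bit 8: prefix='1' (no match yet)
Bit 9: prefix='10' -> emit 'b', reset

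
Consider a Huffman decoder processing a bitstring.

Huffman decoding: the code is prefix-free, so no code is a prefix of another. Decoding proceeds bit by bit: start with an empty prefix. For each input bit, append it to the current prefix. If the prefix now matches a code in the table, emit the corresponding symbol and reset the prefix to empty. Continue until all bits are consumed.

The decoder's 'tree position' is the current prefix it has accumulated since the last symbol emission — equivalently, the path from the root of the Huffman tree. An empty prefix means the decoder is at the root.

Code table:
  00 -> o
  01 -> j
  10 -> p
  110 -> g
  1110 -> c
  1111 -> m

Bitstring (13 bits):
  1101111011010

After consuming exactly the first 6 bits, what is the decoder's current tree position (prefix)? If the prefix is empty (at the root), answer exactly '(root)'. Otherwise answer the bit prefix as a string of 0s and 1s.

Bit 0: prefix='1' (no match yet)
Bit 1: prefix='11' (no match yet)
Bit 2: prefix='110' -> emit 'g', reset
Bit 3: prefix='1' (no match yet)
Bit 4: prefix='11' (no match yet)
Bit 5: prefix='111' (no match yet)

Answer: 111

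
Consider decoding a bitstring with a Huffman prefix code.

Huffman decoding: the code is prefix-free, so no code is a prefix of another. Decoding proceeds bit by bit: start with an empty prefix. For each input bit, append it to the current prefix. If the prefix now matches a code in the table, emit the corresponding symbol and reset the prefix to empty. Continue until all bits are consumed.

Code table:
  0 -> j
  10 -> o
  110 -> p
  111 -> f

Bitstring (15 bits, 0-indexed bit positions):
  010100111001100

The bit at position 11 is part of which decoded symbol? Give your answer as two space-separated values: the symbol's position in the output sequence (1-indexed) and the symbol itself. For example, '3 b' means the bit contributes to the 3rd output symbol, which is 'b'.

Bit 0: prefix='0' -> emit 'j', reset
Bit 1: prefix='1' (no match yet)
Bit 2: prefix='10' -> emit 'o', reset
Bit 3: prefix='1' (no match yet)
Bit 4: prefix='10' -> emit 'o', reset
Bit 5: prefix='0' -> emit 'j', reset
Bit 6: prefix='1' (no match yet)
Bit 7: prefix='11' (no match yet)
Bit 8: prefix='111' -> emit 'f', reset
Bit 9: prefix='0' -> emit 'j', reset
Bit 10: prefix='0' -> emit 'j', reset
Bit 11: prefix='1' (no match yet)
Bit 12: prefix='11' (no match yet)
Bit 13: prefix='110' -> emit 'p', reset
Bit 14: prefix='0' -> emit 'j', reset

Answer: 8 p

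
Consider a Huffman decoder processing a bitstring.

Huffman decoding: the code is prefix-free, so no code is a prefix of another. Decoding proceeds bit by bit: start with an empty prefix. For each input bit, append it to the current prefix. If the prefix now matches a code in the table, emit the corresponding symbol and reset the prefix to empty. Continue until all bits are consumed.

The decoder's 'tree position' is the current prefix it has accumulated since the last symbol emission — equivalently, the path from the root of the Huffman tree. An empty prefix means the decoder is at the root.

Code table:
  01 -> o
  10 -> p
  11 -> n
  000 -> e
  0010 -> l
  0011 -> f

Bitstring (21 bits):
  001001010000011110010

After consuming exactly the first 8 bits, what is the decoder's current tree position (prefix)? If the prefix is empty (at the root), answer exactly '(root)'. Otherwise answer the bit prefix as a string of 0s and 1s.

Bit 0: prefix='0' (no match yet)
Bit 1: prefix='00' (no match yet)
Bit 2: prefix='001' (no match yet)
Bit 3: prefix='0010' -> emit 'l', reset
Bit 4: prefix='0' (no match yet)
Bit 5: prefix='01' -> emit 'o', reset
Bit 6: prefix='0' (no match yet)
Bit 7: prefix='01' -> emit 'o', reset

Answer: (root)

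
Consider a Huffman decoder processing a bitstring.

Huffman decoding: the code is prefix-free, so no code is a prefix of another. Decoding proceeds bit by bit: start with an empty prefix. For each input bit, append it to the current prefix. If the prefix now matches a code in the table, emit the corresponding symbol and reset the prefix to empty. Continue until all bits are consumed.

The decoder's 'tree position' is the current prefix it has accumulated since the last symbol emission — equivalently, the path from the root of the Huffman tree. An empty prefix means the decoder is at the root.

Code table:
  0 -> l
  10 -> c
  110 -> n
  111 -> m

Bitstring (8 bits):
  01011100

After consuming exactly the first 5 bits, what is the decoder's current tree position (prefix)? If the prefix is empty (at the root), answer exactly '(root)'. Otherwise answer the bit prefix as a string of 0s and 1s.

Answer: 11

Derivation:
Bit 0: prefix='0' -> emit 'l', reset
Bit 1: prefix='1' (no match yet)
Bit 2: prefix='10' -> emit 'c', reset
Bit 3: prefix='1' (no match yet)
Bit 4: prefix='11' (no match yet)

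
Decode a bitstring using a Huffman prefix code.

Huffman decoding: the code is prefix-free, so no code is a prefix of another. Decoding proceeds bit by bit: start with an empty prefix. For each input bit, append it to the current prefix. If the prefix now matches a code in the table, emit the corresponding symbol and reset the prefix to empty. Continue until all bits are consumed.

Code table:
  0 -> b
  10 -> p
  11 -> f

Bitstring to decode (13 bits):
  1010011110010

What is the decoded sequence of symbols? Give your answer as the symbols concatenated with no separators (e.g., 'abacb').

Answer: ppbffbbp

Derivation:
Bit 0: prefix='1' (no match yet)
Bit 1: prefix='10' -> emit 'p', reset
Bit 2: prefix='1' (no match yet)
Bit 3: prefix='10' -> emit 'p', reset
Bit 4: prefix='0' -> emit 'b', reset
Bit 5: prefix='1' (no match yet)
Bit 6: prefix='11' -> emit 'f', reset
Bit 7: prefix='1' (no match yet)
Bit 8: prefix='11' -> emit 'f', reset
Bit 9: prefix='0' -> emit 'b', reset
Bit 10: prefix='0' -> emit 'b', reset
Bit 11: prefix='1' (no match yet)
Bit 12: prefix='10' -> emit 'p', reset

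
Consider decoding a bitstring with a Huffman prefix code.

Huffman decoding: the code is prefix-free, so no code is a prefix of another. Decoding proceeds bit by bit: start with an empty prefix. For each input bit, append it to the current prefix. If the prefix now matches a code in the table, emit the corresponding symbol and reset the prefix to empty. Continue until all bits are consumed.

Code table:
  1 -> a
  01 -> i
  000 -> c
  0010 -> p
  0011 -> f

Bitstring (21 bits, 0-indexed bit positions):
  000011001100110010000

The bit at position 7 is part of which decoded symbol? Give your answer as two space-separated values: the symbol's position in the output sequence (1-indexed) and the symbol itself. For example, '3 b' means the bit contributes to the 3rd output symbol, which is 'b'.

Answer: 4 f

Derivation:
Bit 0: prefix='0' (no match yet)
Bit 1: prefix='00' (no match yet)
Bit 2: prefix='000' -> emit 'c', reset
Bit 3: prefix='0' (no match yet)
Bit 4: prefix='01' -> emit 'i', reset
Bit 5: prefix='1' -> emit 'a', reset
Bit 6: prefix='0' (no match yet)
Bit 7: prefix='00' (no match yet)
Bit 8: prefix='001' (no match yet)
Bit 9: prefix='0011' -> emit 'f', reset
Bit 10: prefix='0' (no match yet)
Bit 11: prefix='00' (no match yet)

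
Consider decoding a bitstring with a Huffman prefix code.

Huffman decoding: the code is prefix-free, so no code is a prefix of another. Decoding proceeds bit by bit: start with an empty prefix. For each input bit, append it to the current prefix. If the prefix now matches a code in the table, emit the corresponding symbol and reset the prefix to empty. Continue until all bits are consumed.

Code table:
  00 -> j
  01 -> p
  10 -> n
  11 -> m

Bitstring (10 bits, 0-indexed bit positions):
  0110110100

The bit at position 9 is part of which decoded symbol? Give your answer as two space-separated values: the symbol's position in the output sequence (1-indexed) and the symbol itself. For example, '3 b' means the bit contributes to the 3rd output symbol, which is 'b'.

Answer: 5 j

Derivation:
Bit 0: prefix='0' (no match yet)
Bit 1: prefix='01' -> emit 'p', reset
Bit 2: prefix='1' (no match yet)
Bit 3: prefix='10' -> emit 'n', reset
Bit 4: prefix='1' (no match yet)
Bit 5: prefix='11' -> emit 'm', reset
Bit 6: prefix='0' (no match yet)
Bit 7: prefix='01' -> emit 'p', reset
Bit 8: prefix='0' (no match yet)
Bit 9: prefix='00' -> emit 'j', reset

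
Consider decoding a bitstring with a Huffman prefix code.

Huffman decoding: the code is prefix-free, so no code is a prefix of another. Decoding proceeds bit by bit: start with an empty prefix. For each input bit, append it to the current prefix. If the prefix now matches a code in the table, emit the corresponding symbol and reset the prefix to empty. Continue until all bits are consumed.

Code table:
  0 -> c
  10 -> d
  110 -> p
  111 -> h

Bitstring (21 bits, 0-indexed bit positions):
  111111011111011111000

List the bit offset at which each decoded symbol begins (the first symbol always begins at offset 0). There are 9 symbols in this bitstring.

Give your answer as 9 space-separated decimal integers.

Bit 0: prefix='1' (no match yet)
Bit 1: prefix='11' (no match yet)
Bit 2: prefix='111' -> emit 'h', reset
Bit 3: prefix='1' (no match yet)
Bit 4: prefix='11' (no match yet)
Bit 5: prefix='111' -> emit 'h', reset
Bit 6: prefix='0' -> emit 'c', reset
Bit 7: prefix='1' (no match yet)
Bit 8: prefix='11' (no match yet)
Bit 9: prefix='111' -> emit 'h', reset
Bit 10: prefix='1' (no match yet)
Bit 11: prefix='11' (no match yet)
Bit 12: prefix='110' -> emit 'p', reset
Bit 13: prefix='1' (no match yet)
Bit 14: prefix='11' (no match yet)
Bit 15: prefix='111' -> emit 'h', reset
Bit 16: prefix='1' (no match yet)
Bit 17: prefix='11' (no match yet)
Bit 18: prefix='110' -> emit 'p', reset
Bit 19: prefix='0' -> emit 'c', reset
Bit 20: prefix='0' -> emit 'c', reset

Answer: 0 3 6 7 10 13 16 19 20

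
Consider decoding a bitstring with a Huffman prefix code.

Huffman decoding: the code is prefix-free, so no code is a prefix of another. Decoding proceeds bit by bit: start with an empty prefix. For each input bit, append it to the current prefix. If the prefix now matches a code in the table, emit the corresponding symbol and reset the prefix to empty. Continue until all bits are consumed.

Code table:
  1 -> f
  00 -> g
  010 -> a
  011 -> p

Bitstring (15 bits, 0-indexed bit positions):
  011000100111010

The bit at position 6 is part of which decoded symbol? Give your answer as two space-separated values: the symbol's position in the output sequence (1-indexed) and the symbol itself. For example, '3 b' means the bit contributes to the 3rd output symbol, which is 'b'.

Bit 0: prefix='0' (no match yet)
Bit 1: prefix='01' (no match yet)
Bit 2: prefix='011' -> emit 'p', reset
Bit 3: prefix='0' (no match yet)
Bit 4: prefix='00' -> emit 'g', reset
Bit 5: prefix='0' (no match yet)
Bit 6: prefix='01' (no match yet)
Bit 7: prefix='010' -> emit 'a', reset
Bit 8: prefix='0' (no match yet)
Bit 9: prefix='01' (no match yet)
Bit 10: prefix='011' -> emit 'p', reset

Answer: 3 a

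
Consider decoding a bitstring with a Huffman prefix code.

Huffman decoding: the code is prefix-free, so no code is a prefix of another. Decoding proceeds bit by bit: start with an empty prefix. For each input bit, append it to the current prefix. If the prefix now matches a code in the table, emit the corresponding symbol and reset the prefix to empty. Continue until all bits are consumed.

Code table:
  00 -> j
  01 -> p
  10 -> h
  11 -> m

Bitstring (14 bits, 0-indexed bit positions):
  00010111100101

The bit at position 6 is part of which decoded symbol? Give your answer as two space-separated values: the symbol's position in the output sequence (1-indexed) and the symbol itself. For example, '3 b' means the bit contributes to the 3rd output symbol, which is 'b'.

Bit 0: prefix='0' (no match yet)
Bit 1: prefix='00' -> emit 'j', reset
Bit 2: prefix='0' (no match yet)
Bit 3: prefix='01' -> emit 'p', reset
Bit 4: prefix='0' (no match yet)
Bit 5: prefix='01' -> emit 'p', reset
Bit 6: prefix='1' (no match yet)
Bit 7: prefix='11' -> emit 'm', reset
Bit 8: prefix='1' (no match yet)
Bit 9: prefix='10' -> emit 'h', reset
Bit 10: prefix='0' (no match yet)

Answer: 4 m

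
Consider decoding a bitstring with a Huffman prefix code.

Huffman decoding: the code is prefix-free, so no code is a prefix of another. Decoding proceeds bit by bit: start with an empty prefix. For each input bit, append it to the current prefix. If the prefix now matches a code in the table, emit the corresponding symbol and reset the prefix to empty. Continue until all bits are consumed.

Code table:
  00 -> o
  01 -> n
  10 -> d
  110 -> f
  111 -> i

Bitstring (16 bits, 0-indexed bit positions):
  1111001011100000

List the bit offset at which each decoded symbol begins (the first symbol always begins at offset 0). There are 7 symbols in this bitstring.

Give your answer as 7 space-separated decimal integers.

Answer: 0 3 5 7 9 12 14

Derivation:
Bit 0: prefix='1' (no match yet)
Bit 1: prefix='11' (no match yet)
Bit 2: prefix='111' -> emit 'i', reset
Bit 3: prefix='1' (no match yet)
Bit 4: prefix='10' -> emit 'd', reset
Bit 5: prefix='0' (no match yet)
Bit 6: prefix='01' -> emit 'n', reset
Bit 7: prefix='0' (no match yet)
Bit 8: prefix='01' -> emit 'n', reset
Bit 9: prefix='1' (no match yet)
Bit 10: prefix='11' (no match yet)
Bit 11: prefix='110' -> emit 'f', reset
Bit 12: prefix='0' (no match yet)
Bit 13: prefix='00' -> emit 'o', reset
Bit 14: prefix='0' (no match yet)
Bit 15: prefix='00' -> emit 'o', reset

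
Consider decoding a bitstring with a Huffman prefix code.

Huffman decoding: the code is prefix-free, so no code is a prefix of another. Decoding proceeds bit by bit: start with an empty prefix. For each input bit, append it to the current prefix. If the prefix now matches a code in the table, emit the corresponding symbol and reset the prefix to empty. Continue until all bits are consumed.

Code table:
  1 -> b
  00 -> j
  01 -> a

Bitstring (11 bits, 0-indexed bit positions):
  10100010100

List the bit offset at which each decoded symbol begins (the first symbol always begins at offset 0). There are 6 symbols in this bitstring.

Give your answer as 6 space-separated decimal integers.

Answer: 0 1 3 5 7 9

Derivation:
Bit 0: prefix='1' -> emit 'b', reset
Bit 1: prefix='0' (no match yet)
Bit 2: prefix='01' -> emit 'a', reset
Bit 3: prefix='0' (no match yet)
Bit 4: prefix='00' -> emit 'j', reset
Bit 5: prefix='0' (no match yet)
Bit 6: prefix='01' -> emit 'a', reset
Bit 7: prefix='0' (no match yet)
Bit 8: prefix='01' -> emit 'a', reset
Bit 9: prefix='0' (no match yet)
Bit 10: prefix='00' -> emit 'j', reset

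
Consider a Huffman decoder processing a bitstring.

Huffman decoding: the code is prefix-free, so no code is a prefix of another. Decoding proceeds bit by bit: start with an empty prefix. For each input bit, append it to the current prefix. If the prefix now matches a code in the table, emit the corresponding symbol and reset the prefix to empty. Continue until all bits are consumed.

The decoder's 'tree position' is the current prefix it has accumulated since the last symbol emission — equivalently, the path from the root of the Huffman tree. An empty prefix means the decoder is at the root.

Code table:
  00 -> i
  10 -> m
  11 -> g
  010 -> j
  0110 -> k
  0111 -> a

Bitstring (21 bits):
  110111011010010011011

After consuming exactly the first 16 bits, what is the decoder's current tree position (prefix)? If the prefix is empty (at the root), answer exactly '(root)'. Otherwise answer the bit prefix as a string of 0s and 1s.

Bit 0: prefix='1' (no match yet)
Bit 1: prefix='11' -> emit 'g', reset
Bit 2: prefix='0' (no match yet)
Bit 3: prefix='01' (no match yet)
Bit 4: prefix='011' (no match yet)
Bit 5: prefix='0111' -> emit 'a', reset
Bit 6: prefix='0' (no match yet)
Bit 7: prefix='01' (no match yet)
Bit 8: prefix='011' (no match yet)
Bit 9: prefix='0110' -> emit 'k', reset
Bit 10: prefix='1' (no match yet)
Bit 11: prefix='10' -> emit 'm', reset
Bit 12: prefix='0' (no match yet)
Bit 13: prefix='01' (no match yet)
Bit 14: prefix='010' -> emit 'j', reset
Bit 15: prefix='0' (no match yet)

Answer: 0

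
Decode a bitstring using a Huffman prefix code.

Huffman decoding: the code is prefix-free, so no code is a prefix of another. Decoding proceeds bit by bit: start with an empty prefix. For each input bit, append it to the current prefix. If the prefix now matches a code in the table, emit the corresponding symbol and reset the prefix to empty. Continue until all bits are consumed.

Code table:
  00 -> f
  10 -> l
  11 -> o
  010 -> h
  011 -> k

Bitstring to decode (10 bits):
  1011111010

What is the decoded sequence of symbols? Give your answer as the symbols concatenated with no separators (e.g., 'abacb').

Answer: looll

Derivation:
Bit 0: prefix='1' (no match yet)
Bit 1: prefix='10' -> emit 'l', reset
Bit 2: prefix='1' (no match yet)
Bit 3: prefix='11' -> emit 'o', reset
Bit 4: prefix='1' (no match yet)
Bit 5: prefix='11' -> emit 'o', reset
Bit 6: prefix='1' (no match yet)
Bit 7: prefix='10' -> emit 'l', reset
Bit 8: prefix='1' (no match yet)
Bit 9: prefix='10' -> emit 'l', reset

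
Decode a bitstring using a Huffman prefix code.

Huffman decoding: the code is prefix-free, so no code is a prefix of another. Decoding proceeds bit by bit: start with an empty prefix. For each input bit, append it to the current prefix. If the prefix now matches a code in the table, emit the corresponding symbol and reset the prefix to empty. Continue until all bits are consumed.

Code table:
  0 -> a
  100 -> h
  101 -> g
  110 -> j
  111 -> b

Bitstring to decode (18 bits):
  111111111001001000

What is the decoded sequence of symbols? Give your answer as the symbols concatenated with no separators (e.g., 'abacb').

Answer: bbbaahha

Derivation:
Bit 0: prefix='1' (no match yet)
Bit 1: prefix='11' (no match yet)
Bit 2: prefix='111' -> emit 'b', reset
Bit 3: prefix='1' (no match yet)
Bit 4: prefix='11' (no match yet)
Bit 5: prefix='111' -> emit 'b', reset
Bit 6: prefix='1' (no match yet)
Bit 7: prefix='11' (no match yet)
Bit 8: prefix='111' -> emit 'b', reset
Bit 9: prefix='0' -> emit 'a', reset
Bit 10: prefix='0' -> emit 'a', reset
Bit 11: prefix='1' (no match yet)
Bit 12: prefix='10' (no match yet)
Bit 13: prefix='100' -> emit 'h', reset
Bit 14: prefix='1' (no match yet)
Bit 15: prefix='10' (no match yet)
Bit 16: prefix='100' -> emit 'h', reset
Bit 17: prefix='0' -> emit 'a', reset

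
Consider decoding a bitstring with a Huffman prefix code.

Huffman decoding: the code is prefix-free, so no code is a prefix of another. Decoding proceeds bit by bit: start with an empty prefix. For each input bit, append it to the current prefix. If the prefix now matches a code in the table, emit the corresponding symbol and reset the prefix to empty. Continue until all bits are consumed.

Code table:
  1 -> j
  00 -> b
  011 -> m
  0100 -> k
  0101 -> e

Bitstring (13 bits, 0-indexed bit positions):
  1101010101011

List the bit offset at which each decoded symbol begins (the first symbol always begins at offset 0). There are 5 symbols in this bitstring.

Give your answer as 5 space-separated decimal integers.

Answer: 0 1 2 6 10

Derivation:
Bit 0: prefix='1' -> emit 'j', reset
Bit 1: prefix='1' -> emit 'j', reset
Bit 2: prefix='0' (no match yet)
Bit 3: prefix='01' (no match yet)
Bit 4: prefix='010' (no match yet)
Bit 5: prefix='0101' -> emit 'e', reset
Bit 6: prefix='0' (no match yet)
Bit 7: prefix='01' (no match yet)
Bit 8: prefix='010' (no match yet)
Bit 9: prefix='0101' -> emit 'e', reset
Bit 10: prefix='0' (no match yet)
Bit 11: prefix='01' (no match yet)
Bit 12: prefix='011' -> emit 'm', reset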